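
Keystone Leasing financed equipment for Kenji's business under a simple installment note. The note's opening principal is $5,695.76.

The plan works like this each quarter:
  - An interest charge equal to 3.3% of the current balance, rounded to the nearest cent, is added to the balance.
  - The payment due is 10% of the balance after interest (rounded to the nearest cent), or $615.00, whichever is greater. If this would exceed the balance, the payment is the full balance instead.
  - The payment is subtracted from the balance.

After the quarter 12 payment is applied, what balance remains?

Quarter 1: $5,695.76 +$187.96 interest = $5,883.72; pay $615.00 → $5,268.72
Quarter 2: $5,268.72 +$173.87 interest = $5,442.59; pay $615.00 → $4,827.59
Quarter 3: $4,827.59 +$159.31 interest = $4,986.90; pay $615.00 → $4,371.90
Quarter 4: $4,371.90 +$144.27 interest = $4,516.17; pay $615.00 → $3,901.17
Quarter 5: $3,901.17 +$128.74 interest = $4,029.91; pay $615.00 → $3,414.91
Quarter 6: $3,414.91 +$112.69 interest = $3,527.60; pay $615.00 → $2,912.60
Quarter 7: $2,912.60 +$96.12 interest = $3,008.72; pay $615.00 → $2,393.72
Quarter 8: $2,393.72 +$78.99 interest = $2,472.71; pay $615.00 → $1,857.71
Quarter 9: $1,857.71 +$61.30 interest = $1,919.01; pay $615.00 → $1,304.01
Quarter 10: $1,304.01 +$43.03 interest = $1,347.04; pay $615.00 → $732.04
Quarter 11: $732.04 +$24.16 interest = $756.20; pay $615.00 → $141.20
Quarter 12: $141.20 +$4.66 interest = $145.86; pay $145.86 → $0.00

$0.00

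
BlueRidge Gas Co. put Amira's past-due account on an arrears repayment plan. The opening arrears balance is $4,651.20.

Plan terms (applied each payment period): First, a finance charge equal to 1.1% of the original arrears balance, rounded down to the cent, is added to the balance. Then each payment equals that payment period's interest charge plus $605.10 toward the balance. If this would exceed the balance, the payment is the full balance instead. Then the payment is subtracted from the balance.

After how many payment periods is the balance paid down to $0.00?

Payment period 1: $4,651.20 +$51.16 interest = $4,702.36; pay $656.26 → $4,046.10
Payment period 2: $4,046.10 +$51.16 interest = $4,097.26; pay $656.26 → $3,441.00
Payment period 3: $3,441.00 +$51.16 interest = $3,492.16; pay $656.26 → $2,835.90
Payment period 4: $2,835.90 +$51.16 interest = $2,887.06; pay $656.26 → $2,230.80
Payment period 5: $2,230.80 +$51.16 interest = $2,281.96; pay $656.26 → $1,625.70
Payment period 6: $1,625.70 +$51.16 interest = $1,676.86; pay $656.26 → $1,020.60
Payment period 7: $1,020.60 +$51.16 interest = $1,071.76; pay $656.26 → $415.50
Payment period 8: $415.50 +$51.16 interest = $466.66; pay $466.66 → $0.00
Balance reaches $0.00 in payment period 8.

8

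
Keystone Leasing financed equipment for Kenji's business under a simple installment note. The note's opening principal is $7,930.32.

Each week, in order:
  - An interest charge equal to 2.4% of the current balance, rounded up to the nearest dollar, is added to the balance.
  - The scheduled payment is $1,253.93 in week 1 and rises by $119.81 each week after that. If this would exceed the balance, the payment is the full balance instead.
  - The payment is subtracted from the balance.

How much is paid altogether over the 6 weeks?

$8,622.32

# | Opening | Interest | Payment | End bal
1 | $7,930.32 | $191.00 | $1,253.93 | $6,867.39
2 | $6,867.39 | $165.00 | $1,373.74 | $5,658.65
3 | $5,658.65 | $136.00 | $1,493.55 | $4,301.10
4 | $4,301.10 | $104.00 | $1,613.36 | $2,791.74
5 | $2,791.74 | $68.00 | $1,733.17 | $1,126.57
6 | $1,126.57 | $28.00 | $1,154.57 | $0.00
Total paid: $8,622.32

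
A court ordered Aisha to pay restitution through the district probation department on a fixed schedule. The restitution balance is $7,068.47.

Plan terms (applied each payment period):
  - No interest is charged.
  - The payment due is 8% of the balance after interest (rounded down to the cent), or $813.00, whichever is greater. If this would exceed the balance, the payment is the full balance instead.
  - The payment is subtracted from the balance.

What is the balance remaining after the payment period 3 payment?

# | Opening | Payment | End bal
1 | $7,068.47 | $813.00 | $6,255.47
2 | $6,255.47 | $813.00 | $5,442.47
3 | $5,442.47 | $813.00 | $4,629.47

$4,629.47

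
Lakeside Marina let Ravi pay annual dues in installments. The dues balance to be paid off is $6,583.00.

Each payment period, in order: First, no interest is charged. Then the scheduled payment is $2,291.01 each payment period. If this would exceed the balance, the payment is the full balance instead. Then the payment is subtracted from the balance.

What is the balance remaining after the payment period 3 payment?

Payment period 1: $6,583.00 − $2,291.01 → $4,291.99
Payment period 2: $4,291.99 − $2,291.01 → $2,000.98
Payment period 3: $2,000.98 − $2,000.98 → $0.00

$0.00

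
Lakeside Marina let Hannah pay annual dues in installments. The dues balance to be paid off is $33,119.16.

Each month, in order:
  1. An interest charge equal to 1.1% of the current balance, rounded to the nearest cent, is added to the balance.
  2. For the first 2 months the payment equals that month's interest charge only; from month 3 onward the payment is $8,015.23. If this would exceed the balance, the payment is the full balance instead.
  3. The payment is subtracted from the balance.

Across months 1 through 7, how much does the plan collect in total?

$34,818.41

Month 1: opening $33,119.16; interest $364.31 → $33,483.47; payment $364.31; balance $33,119.16
Month 2: opening $33,119.16; interest $364.31 → $33,483.47; payment $364.31; balance $33,119.16
Month 3: opening $33,119.16; interest $364.31 → $33,483.47; payment $8,015.23; balance $25,468.24
Month 4: opening $25,468.24; interest $280.15 → $25,748.39; payment $8,015.23; balance $17,733.16
Month 5: opening $17,733.16; interest $195.06 → $17,928.22; payment $8,015.23; balance $9,912.99
Month 6: opening $9,912.99; interest $109.04 → $10,022.03; payment $8,015.23; balance $2,006.80
Month 7: opening $2,006.80; interest $22.07 → $2,028.87; payment $2,028.87; balance $0.00
Total paid: $34,818.41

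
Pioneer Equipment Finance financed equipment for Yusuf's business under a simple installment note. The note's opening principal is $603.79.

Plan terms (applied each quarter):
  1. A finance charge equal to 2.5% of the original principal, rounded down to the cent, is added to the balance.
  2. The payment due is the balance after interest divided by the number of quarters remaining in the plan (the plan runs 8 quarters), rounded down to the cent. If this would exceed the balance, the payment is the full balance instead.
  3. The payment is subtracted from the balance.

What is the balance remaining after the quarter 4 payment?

$340.20

Quarter 1: $603.79 +$15.09 interest = $618.88; pay $77.36 → $541.52
Quarter 2: $541.52 +$15.09 interest = $556.61; pay $79.51 → $477.10
Quarter 3: $477.10 +$15.09 interest = $492.19; pay $82.03 → $410.16
Quarter 4: $410.16 +$15.09 interest = $425.25; pay $85.05 → $340.20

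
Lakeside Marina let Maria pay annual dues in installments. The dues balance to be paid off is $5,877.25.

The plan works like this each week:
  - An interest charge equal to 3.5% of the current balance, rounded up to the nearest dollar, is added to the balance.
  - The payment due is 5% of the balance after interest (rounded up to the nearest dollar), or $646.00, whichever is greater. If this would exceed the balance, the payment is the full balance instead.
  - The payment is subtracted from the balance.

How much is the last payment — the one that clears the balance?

Week 1: opening $5,877.25; interest $206.00 → $6,083.25; payment $646.00; balance $5,437.25
Week 2: opening $5,437.25; interest $191.00 → $5,628.25; payment $646.00; balance $4,982.25
Week 3: opening $4,982.25; interest $175.00 → $5,157.25; payment $646.00; balance $4,511.25
Week 4: opening $4,511.25; interest $158.00 → $4,669.25; payment $646.00; balance $4,023.25
Week 5: opening $4,023.25; interest $141.00 → $4,164.25; payment $646.00; balance $3,518.25
Week 6: opening $3,518.25; interest $124.00 → $3,642.25; payment $646.00; balance $2,996.25
Week 7: opening $2,996.25; interest $105.00 → $3,101.25; payment $646.00; balance $2,455.25
Week 8: opening $2,455.25; interest $86.00 → $2,541.25; payment $646.00; balance $1,895.25
Week 9: opening $1,895.25; interest $67.00 → $1,962.25; payment $646.00; balance $1,316.25
Week 10: opening $1,316.25; interest $47.00 → $1,363.25; payment $646.00; balance $717.25
Week 11: opening $717.25; interest $26.00 → $743.25; payment $646.00; balance $97.25
Week 12: opening $97.25; interest $4.00 → $101.25; payment $101.25; balance $0.00

$101.25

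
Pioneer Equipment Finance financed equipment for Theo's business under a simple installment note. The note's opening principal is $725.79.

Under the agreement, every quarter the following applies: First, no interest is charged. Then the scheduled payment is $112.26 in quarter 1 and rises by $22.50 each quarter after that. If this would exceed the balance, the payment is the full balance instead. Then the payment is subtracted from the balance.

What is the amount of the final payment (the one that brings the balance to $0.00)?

Quarter 1: $725.79 − $112.26 → $613.53
Quarter 2: $613.53 − $134.76 → $478.77
Quarter 3: $478.77 − $157.26 → $321.51
Quarter 4: $321.51 − $179.76 → $141.75
Quarter 5: $141.75 − $141.75 → $0.00

$141.75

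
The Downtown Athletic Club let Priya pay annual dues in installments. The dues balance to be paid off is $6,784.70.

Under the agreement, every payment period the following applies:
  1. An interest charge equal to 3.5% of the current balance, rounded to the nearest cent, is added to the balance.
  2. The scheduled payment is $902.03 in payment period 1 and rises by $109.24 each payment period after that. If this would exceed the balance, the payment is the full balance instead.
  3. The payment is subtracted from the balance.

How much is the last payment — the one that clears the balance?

$739.60

# | Opening | Interest | Payment | End bal
1 | $6,784.70 | $237.46 | $902.03 | $6,120.13
2 | $6,120.13 | $214.20 | $1,011.27 | $5,323.06
3 | $5,323.06 | $186.31 | $1,120.51 | $4,388.86
4 | $4,388.86 | $153.61 | $1,229.75 | $3,312.72
5 | $3,312.72 | $115.95 | $1,338.99 | $2,089.68
6 | $2,089.68 | $73.14 | $1,448.23 | $714.59
7 | $714.59 | $25.01 | $739.60 | $0.00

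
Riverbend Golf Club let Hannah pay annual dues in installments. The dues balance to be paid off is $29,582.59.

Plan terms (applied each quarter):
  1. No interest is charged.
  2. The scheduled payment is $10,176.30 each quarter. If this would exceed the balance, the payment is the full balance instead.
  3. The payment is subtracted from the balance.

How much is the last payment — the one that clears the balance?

$9,229.99

Quarter 1: opening $29,582.59; payment $10,176.30; balance $19,406.29
Quarter 2: opening $19,406.29; payment $10,176.30; balance $9,229.99
Quarter 3: opening $9,229.99; payment $9,229.99; balance $0.00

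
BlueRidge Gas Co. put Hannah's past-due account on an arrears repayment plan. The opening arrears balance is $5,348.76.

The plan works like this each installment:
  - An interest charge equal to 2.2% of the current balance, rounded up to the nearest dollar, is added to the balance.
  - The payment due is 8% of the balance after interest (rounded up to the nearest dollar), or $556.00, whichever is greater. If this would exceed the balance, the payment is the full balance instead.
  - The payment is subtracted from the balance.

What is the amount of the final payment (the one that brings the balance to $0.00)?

Installment 1: $5,348.76 +$118.00 interest = $5,466.76; pay $556.00 → $4,910.76
Installment 2: $4,910.76 +$109.00 interest = $5,019.76; pay $556.00 → $4,463.76
Installment 3: $4,463.76 +$99.00 interest = $4,562.76; pay $556.00 → $4,006.76
Installment 4: $4,006.76 +$89.00 interest = $4,095.76; pay $556.00 → $3,539.76
Installment 5: $3,539.76 +$78.00 interest = $3,617.76; pay $556.00 → $3,061.76
Installment 6: $3,061.76 +$68.00 interest = $3,129.76; pay $556.00 → $2,573.76
Installment 7: $2,573.76 +$57.00 interest = $2,630.76; pay $556.00 → $2,074.76
Installment 8: $2,074.76 +$46.00 interest = $2,120.76; pay $556.00 → $1,564.76
Installment 9: $1,564.76 +$35.00 interest = $1,599.76; pay $556.00 → $1,043.76
Installment 10: $1,043.76 +$23.00 interest = $1,066.76; pay $556.00 → $510.76
Installment 11: $510.76 +$12.00 interest = $522.76; pay $522.76 → $0.00

$522.76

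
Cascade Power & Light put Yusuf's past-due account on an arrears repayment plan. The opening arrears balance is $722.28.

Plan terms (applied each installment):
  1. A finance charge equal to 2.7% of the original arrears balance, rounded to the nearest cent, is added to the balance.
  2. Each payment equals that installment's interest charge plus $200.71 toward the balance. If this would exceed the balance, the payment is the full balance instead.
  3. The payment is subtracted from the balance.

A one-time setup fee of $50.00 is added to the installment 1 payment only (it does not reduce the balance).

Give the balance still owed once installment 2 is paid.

# | Opening | Interest | Payment | Fee | End bal
1 | $722.28 | $19.50 | $220.21 | $50.00 | $521.57
2 | $521.57 | $19.50 | $220.21 | — | $320.86

$320.86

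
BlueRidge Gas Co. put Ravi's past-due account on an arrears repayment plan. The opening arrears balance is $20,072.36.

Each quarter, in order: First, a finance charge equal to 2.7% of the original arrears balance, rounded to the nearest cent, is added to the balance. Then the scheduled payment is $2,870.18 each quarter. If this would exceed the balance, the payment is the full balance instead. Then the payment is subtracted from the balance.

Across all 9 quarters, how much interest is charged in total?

# | Opening | Interest | Payment | End bal
1 | $20,072.36 | $541.95 | $2,870.18 | $17,744.13
2 | $17,744.13 | $541.95 | $2,870.18 | $15,415.90
3 | $15,415.90 | $541.95 | $2,870.18 | $13,087.67
4 | $13,087.67 | $541.95 | $2,870.18 | $10,759.44
5 | $10,759.44 | $541.95 | $2,870.18 | $8,431.21
6 | $8,431.21 | $541.95 | $2,870.18 | $6,102.98
7 | $6,102.98 | $541.95 | $2,870.18 | $3,774.75
8 | $3,774.75 | $541.95 | $2,870.18 | $1,446.52
9 | $1,446.52 | $541.95 | $1,988.47 | $0.00
Total interest: $541.95 + $541.95 + $541.95 + $541.95 + $541.95 + $541.95 + $541.95 + $541.95 + $541.95 = $4,877.55

$4,877.55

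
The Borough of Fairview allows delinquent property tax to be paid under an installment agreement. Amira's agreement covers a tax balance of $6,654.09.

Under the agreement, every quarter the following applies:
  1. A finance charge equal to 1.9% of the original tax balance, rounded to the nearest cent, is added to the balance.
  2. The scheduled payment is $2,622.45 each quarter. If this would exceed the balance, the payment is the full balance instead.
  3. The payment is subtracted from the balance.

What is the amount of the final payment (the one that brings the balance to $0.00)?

$1,788.48

Quarter 1: opening $6,654.09; interest $126.43 → $6,780.52; payment $2,622.45; balance $4,158.07
Quarter 2: opening $4,158.07; interest $126.43 → $4,284.50; payment $2,622.45; balance $1,662.05
Quarter 3: opening $1,662.05; interest $126.43 → $1,788.48; payment $1,788.48; balance $0.00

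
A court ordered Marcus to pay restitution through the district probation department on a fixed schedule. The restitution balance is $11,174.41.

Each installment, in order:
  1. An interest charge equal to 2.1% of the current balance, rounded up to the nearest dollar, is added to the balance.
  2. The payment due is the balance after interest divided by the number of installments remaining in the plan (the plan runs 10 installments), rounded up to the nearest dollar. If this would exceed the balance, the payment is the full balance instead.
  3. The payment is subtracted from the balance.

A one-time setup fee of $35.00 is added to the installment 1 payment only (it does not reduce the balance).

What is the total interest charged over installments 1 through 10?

Installment 1: $11,174.41 +$235.00 interest = $11,409.41; pay $1,141.00 (+ $35.00 fee) → $10,268.41
Installment 2: $10,268.41 +$216.00 interest = $10,484.41; pay $1,165.00 → $9,319.41
Installment 3: $9,319.41 +$196.00 interest = $9,515.41; pay $1,190.00 → $8,325.41
Installment 4: $8,325.41 +$175.00 interest = $8,500.41; pay $1,215.00 → $7,285.41
Installment 5: $7,285.41 +$153.00 interest = $7,438.41; pay $1,240.00 → $6,198.41
Installment 6: $6,198.41 +$131.00 interest = $6,329.41; pay $1,266.00 → $5,063.41
Installment 7: $5,063.41 +$107.00 interest = $5,170.41; pay $1,293.00 → $3,877.41
Installment 8: $3,877.41 +$82.00 interest = $3,959.41; pay $1,320.00 → $2,639.41
Installment 9: $2,639.41 +$56.00 interest = $2,695.41; pay $1,348.00 → $1,347.41
Installment 10: $1,347.41 +$29.00 interest = $1,376.41; pay $1,376.41 → $0.00
Total interest: $235.00 + $216.00 + $196.00 + $175.00 + $153.00 + $131.00 + $107.00 + $82.00 + $56.00 + $29.00 = $1,380.00

$1,380.00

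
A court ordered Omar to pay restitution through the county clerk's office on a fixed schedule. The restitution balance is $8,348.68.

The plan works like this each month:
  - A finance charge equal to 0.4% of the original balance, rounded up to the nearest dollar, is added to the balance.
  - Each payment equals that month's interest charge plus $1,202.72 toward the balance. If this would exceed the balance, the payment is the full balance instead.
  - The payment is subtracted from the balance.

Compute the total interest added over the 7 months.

$238.00

Month 1: opening $8,348.68; interest $34.00 → $8,382.68; payment $1,236.72; balance $7,145.96
Month 2: opening $7,145.96; interest $34.00 → $7,179.96; payment $1,236.72; balance $5,943.24
Month 3: opening $5,943.24; interest $34.00 → $5,977.24; payment $1,236.72; balance $4,740.52
Month 4: opening $4,740.52; interest $34.00 → $4,774.52; payment $1,236.72; balance $3,537.80
Month 5: opening $3,537.80; interest $34.00 → $3,571.80; payment $1,236.72; balance $2,335.08
Month 6: opening $2,335.08; interest $34.00 → $2,369.08; payment $1,236.72; balance $1,132.36
Month 7: opening $1,132.36; interest $34.00 → $1,166.36; payment $1,166.36; balance $0.00
Total interest: $34.00 + $34.00 + $34.00 + $34.00 + $34.00 + $34.00 + $34.00 = $238.00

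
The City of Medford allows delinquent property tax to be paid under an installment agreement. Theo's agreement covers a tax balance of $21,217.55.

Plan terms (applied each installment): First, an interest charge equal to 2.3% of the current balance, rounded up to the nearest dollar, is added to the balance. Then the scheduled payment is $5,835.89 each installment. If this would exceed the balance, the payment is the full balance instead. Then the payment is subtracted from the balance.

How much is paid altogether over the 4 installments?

# | Opening | Interest | Payment | End bal
1 | $21,217.55 | $489.00 | $5,835.89 | $15,870.66
2 | $15,870.66 | $366.00 | $5,835.89 | $10,400.77
3 | $10,400.77 | $240.00 | $5,835.89 | $4,804.88
4 | $4,804.88 | $111.00 | $4,915.88 | $0.00
Total paid: $22,423.55

$22,423.55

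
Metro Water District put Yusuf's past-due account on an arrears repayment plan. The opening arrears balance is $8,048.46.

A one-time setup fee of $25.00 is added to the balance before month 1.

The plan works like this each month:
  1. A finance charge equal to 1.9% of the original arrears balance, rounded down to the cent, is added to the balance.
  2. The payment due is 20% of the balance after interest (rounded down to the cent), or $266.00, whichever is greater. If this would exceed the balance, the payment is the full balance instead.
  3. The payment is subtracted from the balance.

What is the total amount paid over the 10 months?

$8,189.76

Month 1: $8,073.46 +$152.92 interest = $8,226.38; pay $1,645.27 → $6,581.11
Month 2: $6,581.11 +$152.92 interest = $6,734.03; pay $1,346.80 → $5,387.23
Month 3: $5,387.23 +$152.92 interest = $5,540.15; pay $1,108.03 → $4,432.12
Month 4: $4,432.12 +$152.92 interest = $4,585.04; pay $917.00 → $3,668.04
Month 5: $3,668.04 +$152.92 interest = $3,820.96; pay $764.19 → $3,056.77
Month 6: $3,056.77 +$152.92 interest = $3,209.69; pay $641.93 → $2,567.76
Month 7: $2,567.76 +$152.92 interest = $2,720.68; pay $544.13 → $2,176.55
Month 8: $2,176.55 +$152.92 interest = $2,329.47; pay $465.89 → $1,863.58
Month 9: $1,863.58 +$152.92 interest = $2,016.50; pay $403.30 → $1,613.20
Month 10: $1,613.20 +$152.92 interest = $1,766.12; pay $353.22 → $1,412.90
Total paid: $8,189.76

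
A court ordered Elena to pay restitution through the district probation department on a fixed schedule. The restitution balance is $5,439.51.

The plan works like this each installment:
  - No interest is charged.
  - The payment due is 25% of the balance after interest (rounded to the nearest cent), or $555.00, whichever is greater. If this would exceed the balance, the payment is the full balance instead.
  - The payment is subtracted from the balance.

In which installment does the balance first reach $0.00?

8

Installment 1: $5,439.51 − $1,359.88 → $4,079.63
Installment 2: $4,079.63 − $1,019.91 → $3,059.72
Installment 3: $3,059.72 − $764.93 → $2,294.79
Installment 4: $2,294.79 − $573.70 → $1,721.09
Installment 5: $1,721.09 − $555.00 → $1,166.09
Installment 6: $1,166.09 − $555.00 → $611.09
Installment 7: $611.09 − $555.00 → $56.09
Installment 8: $56.09 − $56.09 → $0.00
Balance reaches $0.00 in installment 8.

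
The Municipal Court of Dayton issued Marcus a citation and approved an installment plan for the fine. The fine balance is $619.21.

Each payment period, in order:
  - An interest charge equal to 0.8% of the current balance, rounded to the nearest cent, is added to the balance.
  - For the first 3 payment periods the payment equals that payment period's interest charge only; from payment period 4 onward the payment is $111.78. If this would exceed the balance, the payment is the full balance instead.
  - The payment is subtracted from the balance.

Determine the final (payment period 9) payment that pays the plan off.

# | Opening | Interest | Payment | End bal
1 | $619.21 | $4.95 | $4.95 | $619.21
2 | $619.21 | $4.95 | $4.95 | $619.21
3 | $619.21 | $4.95 | $4.95 | $619.21
4 | $619.21 | $4.95 | $111.78 | $512.38
5 | $512.38 | $4.10 | $111.78 | $404.70
6 | $404.70 | $3.24 | $111.78 | $296.16
7 | $296.16 | $2.37 | $111.78 | $186.75
8 | $186.75 | $1.49 | $111.78 | $76.46
9 | $76.46 | $0.61 | $77.07 | $0.00

$77.07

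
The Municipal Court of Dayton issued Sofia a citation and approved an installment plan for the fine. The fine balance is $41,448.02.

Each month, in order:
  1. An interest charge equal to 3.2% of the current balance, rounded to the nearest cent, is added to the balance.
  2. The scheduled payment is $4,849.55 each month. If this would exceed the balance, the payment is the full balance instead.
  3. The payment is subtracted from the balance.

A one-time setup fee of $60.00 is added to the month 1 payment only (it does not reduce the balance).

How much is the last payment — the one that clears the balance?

Month 1: $41,448.02 +$1,326.34 interest = $42,774.36; pay $4,849.55 (+ $60.00 fee) → $37,924.81
Month 2: $37,924.81 +$1,213.59 interest = $39,138.40; pay $4,849.55 → $34,288.85
Month 3: $34,288.85 +$1,097.24 interest = $35,386.09; pay $4,849.55 → $30,536.54
Month 4: $30,536.54 +$977.17 interest = $31,513.71; pay $4,849.55 → $26,664.16
Month 5: $26,664.16 +$853.25 interest = $27,517.41; pay $4,849.55 → $22,667.86
Month 6: $22,667.86 +$725.37 interest = $23,393.23; pay $4,849.55 → $18,543.68
Month 7: $18,543.68 +$593.40 interest = $19,137.08; pay $4,849.55 → $14,287.53
Month 8: $14,287.53 +$457.20 interest = $14,744.73; pay $4,849.55 → $9,895.18
Month 9: $9,895.18 +$316.65 interest = $10,211.83; pay $4,849.55 → $5,362.28
Month 10: $5,362.28 +$171.59 interest = $5,533.87; pay $4,849.55 → $684.32
Month 11: $684.32 +$21.90 interest = $706.22; pay $706.22 → $0.00

$706.22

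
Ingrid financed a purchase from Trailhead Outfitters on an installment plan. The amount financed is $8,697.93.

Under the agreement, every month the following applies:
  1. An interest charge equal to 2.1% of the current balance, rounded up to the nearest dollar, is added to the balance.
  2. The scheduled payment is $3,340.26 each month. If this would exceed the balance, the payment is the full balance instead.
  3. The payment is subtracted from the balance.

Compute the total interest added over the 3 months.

Month 1: opening $8,697.93; interest $183.00 → $8,880.93; payment $3,340.26; balance $5,540.67
Month 2: opening $5,540.67; interest $117.00 → $5,657.67; payment $3,340.26; balance $2,317.41
Month 3: opening $2,317.41; interest $49.00 → $2,366.41; payment $2,366.41; balance $0.00
Total interest: $183.00 + $117.00 + $49.00 = $349.00

$349.00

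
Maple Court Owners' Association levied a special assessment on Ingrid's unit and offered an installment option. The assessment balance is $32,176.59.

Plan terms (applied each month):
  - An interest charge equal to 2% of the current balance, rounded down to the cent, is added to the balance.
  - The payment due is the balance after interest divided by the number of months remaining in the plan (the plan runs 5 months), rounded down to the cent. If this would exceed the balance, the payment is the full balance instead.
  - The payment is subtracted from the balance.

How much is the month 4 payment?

$6,965.79

Month 1: opening $32,176.59; interest $643.53 → $32,820.12; payment $6,564.02; balance $26,256.10
Month 2: opening $26,256.10; interest $525.12 → $26,781.22; payment $6,695.30; balance $20,085.92
Month 3: opening $20,085.92; interest $401.71 → $20,487.63; payment $6,829.21; balance $13,658.42
Month 4: opening $13,658.42; interest $273.16 → $13,931.58; payment $6,965.79; balance $6,965.79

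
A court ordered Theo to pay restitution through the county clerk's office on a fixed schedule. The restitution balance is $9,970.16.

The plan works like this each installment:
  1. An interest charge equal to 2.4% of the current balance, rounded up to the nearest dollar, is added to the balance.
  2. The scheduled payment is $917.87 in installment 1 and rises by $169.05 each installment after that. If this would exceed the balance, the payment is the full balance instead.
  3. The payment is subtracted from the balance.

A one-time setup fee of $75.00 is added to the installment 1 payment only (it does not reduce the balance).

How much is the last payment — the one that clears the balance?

# | Opening | Interest | Payment | Fee | End bal
1 | $9,970.16 | $240.00 | $917.87 | $75.00 | $9,292.29
2 | $9,292.29 | $224.00 | $1,086.92 | — | $8,429.37
3 | $8,429.37 | $203.00 | $1,255.97 | — | $7,376.40
4 | $7,376.40 | $178.00 | $1,425.02 | — | $6,129.38
5 | $6,129.38 | $148.00 | $1,594.07 | — | $4,683.31
6 | $4,683.31 | $113.00 | $1,763.12 | — | $3,033.19
7 | $3,033.19 | $73.00 | $1,932.17 | — | $1,174.02
8 | $1,174.02 | $29.00 | $1,203.02 | — | $0.00

$1,203.02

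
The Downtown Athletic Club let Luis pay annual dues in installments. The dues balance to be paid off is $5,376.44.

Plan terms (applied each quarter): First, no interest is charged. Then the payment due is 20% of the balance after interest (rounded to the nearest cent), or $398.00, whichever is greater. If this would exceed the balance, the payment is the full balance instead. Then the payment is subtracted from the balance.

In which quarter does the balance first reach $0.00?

Quarter 1: opening $5,376.44; payment $1,075.29; balance $4,301.15
Quarter 2: opening $4,301.15; payment $860.23; balance $3,440.92
Quarter 3: opening $3,440.92; payment $688.18; balance $2,752.74
Quarter 4: opening $2,752.74; payment $550.55; balance $2,202.19
Quarter 5: opening $2,202.19; payment $440.44; balance $1,761.75
Quarter 6: opening $1,761.75; payment $398.00; balance $1,363.75
Quarter 7: opening $1,363.75; payment $398.00; balance $965.75
Quarter 8: opening $965.75; payment $398.00; balance $567.75
Quarter 9: opening $567.75; payment $398.00; balance $169.75
Quarter 10: opening $169.75; payment $169.75; balance $0.00
Balance reaches $0.00 in quarter 10.

10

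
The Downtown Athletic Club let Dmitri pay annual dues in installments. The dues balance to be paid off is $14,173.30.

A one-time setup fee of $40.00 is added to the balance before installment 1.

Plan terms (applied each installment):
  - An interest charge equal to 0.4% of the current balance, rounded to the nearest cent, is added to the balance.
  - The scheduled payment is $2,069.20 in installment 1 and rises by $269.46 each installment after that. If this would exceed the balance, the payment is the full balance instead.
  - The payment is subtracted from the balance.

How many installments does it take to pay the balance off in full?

6

Installment 1: opening $14,213.30; interest $56.85 → $14,270.15; payment $2,069.20; balance $12,200.95
Installment 2: opening $12,200.95; interest $48.80 → $12,249.75; payment $2,338.66; balance $9,911.09
Installment 3: opening $9,911.09; interest $39.64 → $9,950.73; payment $2,608.12; balance $7,342.61
Installment 4: opening $7,342.61; interest $29.37 → $7,371.98; payment $2,877.58; balance $4,494.40
Installment 5: opening $4,494.40; interest $17.98 → $4,512.38; payment $3,147.04; balance $1,365.34
Installment 6: opening $1,365.34; interest $5.46 → $1,370.80; payment $1,370.80; balance $0.00
Balance reaches $0.00 in installment 6.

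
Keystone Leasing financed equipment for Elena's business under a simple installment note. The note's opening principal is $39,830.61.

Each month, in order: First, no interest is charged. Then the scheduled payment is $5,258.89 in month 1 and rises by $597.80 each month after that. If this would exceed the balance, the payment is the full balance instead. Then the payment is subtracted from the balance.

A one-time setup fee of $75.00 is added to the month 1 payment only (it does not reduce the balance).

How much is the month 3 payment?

Month 1: $39,830.61 − $5,258.89 (+ $75.00 fee) → $34,571.72
Month 2: $34,571.72 − $5,856.69 → $28,715.03
Month 3: $28,715.03 − $6,454.49 → $22,260.54

$6,454.49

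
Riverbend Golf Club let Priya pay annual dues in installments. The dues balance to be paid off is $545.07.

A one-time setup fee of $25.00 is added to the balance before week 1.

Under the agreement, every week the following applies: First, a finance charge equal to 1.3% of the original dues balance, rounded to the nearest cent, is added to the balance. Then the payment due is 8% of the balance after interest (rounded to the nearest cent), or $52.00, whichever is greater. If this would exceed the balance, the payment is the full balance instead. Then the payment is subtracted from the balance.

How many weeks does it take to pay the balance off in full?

13

Week 1: $570.07 +$7.09 interest = $577.16; pay $52.00 → $525.16
Week 2: $525.16 +$7.09 interest = $532.25; pay $52.00 → $480.25
Week 3: $480.25 +$7.09 interest = $487.34; pay $52.00 → $435.34
Week 4: $435.34 +$7.09 interest = $442.43; pay $52.00 → $390.43
Week 5: $390.43 +$7.09 interest = $397.52; pay $52.00 → $345.52
Week 6: $345.52 +$7.09 interest = $352.61; pay $52.00 → $300.61
Week 7: $300.61 +$7.09 interest = $307.70; pay $52.00 → $255.70
Week 8: $255.70 +$7.09 interest = $262.79; pay $52.00 → $210.79
Week 9: $210.79 +$7.09 interest = $217.88; pay $52.00 → $165.88
Week 10: $165.88 +$7.09 interest = $172.97; pay $52.00 → $120.97
Week 11: $120.97 +$7.09 interest = $128.06; pay $52.00 → $76.06
Week 12: $76.06 +$7.09 interest = $83.15; pay $52.00 → $31.15
Week 13: $31.15 +$7.09 interest = $38.24; pay $38.24 → $0.00
Balance reaches $0.00 in week 13.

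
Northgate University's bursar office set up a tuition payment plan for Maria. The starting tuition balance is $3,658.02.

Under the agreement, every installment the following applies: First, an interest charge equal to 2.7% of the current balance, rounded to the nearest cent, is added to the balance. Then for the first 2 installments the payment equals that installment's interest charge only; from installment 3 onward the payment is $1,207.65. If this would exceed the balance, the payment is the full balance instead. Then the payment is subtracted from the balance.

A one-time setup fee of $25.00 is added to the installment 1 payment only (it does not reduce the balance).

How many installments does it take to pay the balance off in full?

6

Installment 1: $3,658.02 +$98.77 interest = $3,756.79; pay $98.77 (+ $25.00 fee) → $3,658.02
Installment 2: $3,658.02 +$98.77 interest = $3,756.79; pay $98.77 → $3,658.02
Installment 3: $3,658.02 +$98.77 interest = $3,756.79; pay $1,207.65 → $2,549.14
Installment 4: $2,549.14 +$68.83 interest = $2,617.97; pay $1,207.65 → $1,410.32
Installment 5: $1,410.32 +$38.08 interest = $1,448.40; pay $1,207.65 → $240.75
Installment 6: $240.75 +$6.50 interest = $247.25; pay $247.25 → $0.00
Balance reaches $0.00 in installment 6.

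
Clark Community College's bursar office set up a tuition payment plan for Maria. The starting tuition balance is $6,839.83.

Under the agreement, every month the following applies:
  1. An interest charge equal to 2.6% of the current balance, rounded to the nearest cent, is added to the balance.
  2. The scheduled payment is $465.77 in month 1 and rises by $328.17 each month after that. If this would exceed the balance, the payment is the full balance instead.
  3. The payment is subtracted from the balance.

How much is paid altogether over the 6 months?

$7,616.57

Month 1: opening $6,839.83; interest $177.84 → $7,017.67; payment $465.77; balance $6,551.90
Month 2: opening $6,551.90; interest $170.35 → $6,722.25; payment $793.94; balance $5,928.31
Month 3: opening $5,928.31; interest $154.14 → $6,082.45; payment $1,122.11; balance $4,960.34
Month 4: opening $4,960.34; interest $128.97 → $5,089.31; payment $1,450.28; balance $3,639.03
Month 5: opening $3,639.03; interest $94.61 → $3,733.64; payment $1,778.45; balance $1,955.19
Month 6: opening $1,955.19; interest $50.83 → $2,006.02; payment $2,006.02; balance $0.00
Total paid: $7,616.57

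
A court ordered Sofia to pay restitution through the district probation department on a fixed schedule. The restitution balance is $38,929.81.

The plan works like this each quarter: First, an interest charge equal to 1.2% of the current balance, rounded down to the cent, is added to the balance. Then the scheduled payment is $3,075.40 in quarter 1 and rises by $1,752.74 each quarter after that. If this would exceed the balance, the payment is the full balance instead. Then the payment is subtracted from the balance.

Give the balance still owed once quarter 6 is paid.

Quarter 1: opening $38,929.81; interest $467.15 → $39,396.96; payment $3,075.40; balance $36,321.56
Quarter 2: opening $36,321.56; interest $435.85 → $36,757.41; payment $4,828.14; balance $31,929.27
Quarter 3: opening $31,929.27; interest $383.15 → $32,312.42; payment $6,580.88; balance $25,731.54
Quarter 4: opening $25,731.54; interest $308.77 → $26,040.31; payment $8,333.62; balance $17,706.69
Quarter 5: opening $17,706.69; interest $212.48 → $17,919.17; payment $10,086.36; balance $7,832.81
Quarter 6: opening $7,832.81; interest $93.99 → $7,926.80; payment $7,926.80; balance $0.00

$0.00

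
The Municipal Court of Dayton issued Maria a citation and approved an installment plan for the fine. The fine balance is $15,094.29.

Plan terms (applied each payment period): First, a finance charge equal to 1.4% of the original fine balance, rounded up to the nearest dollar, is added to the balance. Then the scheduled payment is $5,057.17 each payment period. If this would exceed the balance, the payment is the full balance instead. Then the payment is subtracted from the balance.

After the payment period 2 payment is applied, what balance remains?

Payment period 1: opening $15,094.29; interest $212.00 → $15,306.29; payment $5,057.17; balance $10,249.12
Payment period 2: opening $10,249.12; interest $212.00 → $10,461.12; payment $5,057.17; balance $5,403.95

$5,403.95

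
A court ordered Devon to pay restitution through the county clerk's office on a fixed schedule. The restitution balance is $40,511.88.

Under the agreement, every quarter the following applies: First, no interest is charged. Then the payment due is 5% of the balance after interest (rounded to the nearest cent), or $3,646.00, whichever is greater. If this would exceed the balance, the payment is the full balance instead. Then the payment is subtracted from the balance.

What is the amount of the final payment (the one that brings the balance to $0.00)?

$405.88

Quarter 1: $40,511.88 − $3,646.00 → $36,865.88
Quarter 2: $36,865.88 − $3,646.00 → $33,219.88
Quarter 3: $33,219.88 − $3,646.00 → $29,573.88
Quarter 4: $29,573.88 − $3,646.00 → $25,927.88
Quarter 5: $25,927.88 − $3,646.00 → $22,281.88
Quarter 6: $22,281.88 − $3,646.00 → $18,635.88
Quarter 7: $18,635.88 − $3,646.00 → $14,989.88
Quarter 8: $14,989.88 − $3,646.00 → $11,343.88
Quarter 9: $11,343.88 − $3,646.00 → $7,697.88
Quarter 10: $7,697.88 − $3,646.00 → $4,051.88
Quarter 11: $4,051.88 − $3,646.00 → $405.88
Quarter 12: $405.88 − $405.88 → $0.00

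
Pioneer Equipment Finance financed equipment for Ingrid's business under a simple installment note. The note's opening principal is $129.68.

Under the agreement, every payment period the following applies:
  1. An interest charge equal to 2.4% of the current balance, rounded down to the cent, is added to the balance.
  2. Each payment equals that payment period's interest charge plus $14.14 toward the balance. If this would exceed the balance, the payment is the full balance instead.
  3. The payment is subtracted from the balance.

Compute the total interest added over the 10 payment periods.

Payment period 1: $129.68 +$3.11 interest = $132.79; pay $17.25 → $115.54
Payment period 2: $115.54 +$2.77 interest = $118.31; pay $16.91 → $101.40
Payment period 3: $101.40 +$2.43 interest = $103.83; pay $16.57 → $87.26
Payment period 4: $87.26 +$2.09 interest = $89.35; pay $16.23 → $73.12
Payment period 5: $73.12 +$1.75 interest = $74.87; pay $15.89 → $58.98
Payment period 6: $58.98 +$1.41 interest = $60.39; pay $15.55 → $44.84
Payment period 7: $44.84 +$1.07 interest = $45.91; pay $15.21 → $30.70
Payment period 8: $30.70 +$0.73 interest = $31.43; pay $14.87 → $16.56
Payment period 9: $16.56 +$0.39 interest = $16.95; pay $14.53 → $2.42
Payment period 10: $2.42 +$0.05 interest = $2.47; pay $2.47 → $0.00
Total interest: $3.11 + $2.77 + $2.43 + $2.09 + $1.75 + $1.41 + $1.07 + $0.73 + $0.39 + $0.05 = $15.80

$15.80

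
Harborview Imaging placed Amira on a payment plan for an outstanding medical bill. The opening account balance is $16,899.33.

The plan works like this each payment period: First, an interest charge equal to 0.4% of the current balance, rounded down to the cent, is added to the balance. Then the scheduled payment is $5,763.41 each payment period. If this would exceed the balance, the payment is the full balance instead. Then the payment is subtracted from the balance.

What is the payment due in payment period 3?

Payment period 1: opening $16,899.33; interest $67.59 → $16,966.92; payment $5,763.41; balance $11,203.51
Payment period 2: opening $11,203.51; interest $44.81 → $11,248.32; payment $5,763.41; balance $5,484.91
Payment period 3: opening $5,484.91; interest $21.93 → $5,506.84; payment $5,506.84; balance $0.00

$5,506.84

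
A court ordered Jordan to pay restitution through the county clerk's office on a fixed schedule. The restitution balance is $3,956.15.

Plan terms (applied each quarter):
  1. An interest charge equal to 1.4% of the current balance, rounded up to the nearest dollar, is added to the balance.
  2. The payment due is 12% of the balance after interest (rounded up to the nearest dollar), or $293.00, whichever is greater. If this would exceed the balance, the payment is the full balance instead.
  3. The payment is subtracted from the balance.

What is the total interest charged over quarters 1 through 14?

Quarter 1: $3,956.15 +$56.00 interest = $4,012.15; pay $482.00 → $3,530.15
Quarter 2: $3,530.15 +$50.00 interest = $3,580.15; pay $430.00 → $3,150.15
Quarter 3: $3,150.15 +$45.00 interest = $3,195.15; pay $384.00 → $2,811.15
Quarter 4: $2,811.15 +$40.00 interest = $2,851.15; pay $343.00 → $2,508.15
Quarter 5: $2,508.15 +$36.00 interest = $2,544.15; pay $306.00 → $2,238.15
Quarter 6: $2,238.15 +$32.00 interest = $2,270.15; pay $293.00 → $1,977.15
Quarter 7: $1,977.15 +$28.00 interest = $2,005.15; pay $293.00 → $1,712.15
Quarter 8: $1,712.15 +$24.00 interest = $1,736.15; pay $293.00 → $1,443.15
Quarter 9: $1,443.15 +$21.00 interest = $1,464.15; pay $293.00 → $1,171.15
Quarter 10: $1,171.15 +$17.00 interest = $1,188.15; pay $293.00 → $895.15
Quarter 11: $895.15 +$13.00 interest = $908.15; pay $293.00 → $615.15
Quarter 12: $615.15 +$9.00 interest = $624.15; pay $293.00 → $331.15
Quarter 13: $331.15 +$5.00 interest = $336.15; pay $293.00 → $43.15
Quarter 14: $43.15 +$1.00 interest = $44.15; pay $44.15 → $0.00
Total interest: $56.00 + $50.00 + $45.00 + $40.00 + $36.00 + $32.00 + $28.00 + $24.00 + $21.00 + $17.00 + $13.00 + $9.00 + $5.00 + $1.00 = $377.00

$377.00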